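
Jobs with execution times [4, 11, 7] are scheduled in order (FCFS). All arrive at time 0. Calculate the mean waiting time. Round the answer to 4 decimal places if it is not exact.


FCFS order (as given): [4, 11, 7]
Waiting times:
  Job 1: wait = 0
  Job 2: wait = 4
  Job 3: wait = 15
Sum of waiting times = 19
Average waiting time = 19/3 = 6.3333

6.3333


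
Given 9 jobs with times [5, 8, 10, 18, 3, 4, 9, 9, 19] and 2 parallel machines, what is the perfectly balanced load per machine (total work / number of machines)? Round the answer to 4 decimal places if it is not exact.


Total processing time = 5 + 8 + 10 + 18 + 3 + 4 + 9 + 9 + 19 = 85
Number of machines = 2
Ideal balanced load = 85 / 2 = 42.5

42.5


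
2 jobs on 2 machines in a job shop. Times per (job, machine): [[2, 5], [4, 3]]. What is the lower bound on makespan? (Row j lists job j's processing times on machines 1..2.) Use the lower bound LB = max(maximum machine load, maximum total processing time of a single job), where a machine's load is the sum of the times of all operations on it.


Machine loads:
  Machine 1: 2 + 4 = 6
  Machine 2: 5 + 3 = 8
Max machine load = 8
Job totals:
  Job 1: 7
  Job 2: 7
Max job total = 7
Lower bound = max(8, 7) = 8

8


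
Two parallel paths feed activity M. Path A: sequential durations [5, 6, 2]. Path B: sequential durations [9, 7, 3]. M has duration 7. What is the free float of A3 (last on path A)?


ES(A3) = sum of predecessors on chain A = 11
EF(A3) = ES + duration = 11 + 2 = 13
Successor of A3 is M. ES(M) = max(sum(A), sum(B)) = max(13, 19) = 19
Free float = ES(successor) - EF(current) = 19 - 13 = 6

6


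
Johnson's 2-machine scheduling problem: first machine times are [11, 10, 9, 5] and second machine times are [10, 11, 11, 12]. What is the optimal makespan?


Apply Johnson's rule:
  Group 1 (a <= b): [(4, 5, 12), (3, 9, 11), (2, 10, 11)]
  Group 2 (a > b): [(1, 11, 10)]
Optimal job order: [4, 3, 2, 1]
Schedule:
  Job 4: M1 done at 5, M2 done at 17
  Job 3: M1 done at 14, M2 done at 28
  Job 2: M1 done at 24, M2 done at 39
  Job 1: M1 done at 35, M2 done at 49
Makespan = 49

49


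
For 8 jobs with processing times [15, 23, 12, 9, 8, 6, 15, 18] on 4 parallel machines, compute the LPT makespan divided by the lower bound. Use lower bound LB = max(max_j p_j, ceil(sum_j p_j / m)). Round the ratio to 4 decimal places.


LPT order: [23, 18, 15, 15, 12, 9, 8, 6]
Machine loads after assignment: [29, 26, 27, 24]
LPT makespan = 29
Lower bound = max(max_job, ceil(total/4)) = max(23, 27) = 27
Ratio = 29 / 27 = 1.0741

1.0741


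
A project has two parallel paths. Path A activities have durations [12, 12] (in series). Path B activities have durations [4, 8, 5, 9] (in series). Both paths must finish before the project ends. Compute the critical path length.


Path A total = 12 + 12 = 24
Path B total = 4 + 8 + 5 + 9 = 26
Critical path = longest path = max(24, 26) = 26

26


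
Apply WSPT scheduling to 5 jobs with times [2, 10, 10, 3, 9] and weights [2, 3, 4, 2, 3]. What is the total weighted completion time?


Compute p/w ratios and sort ascending (WSPT): [(2, 2), (3, 2), (10, 4), (9, 3), (10, 3)]
Compute weighted completion times:
  Job (p=2,w=2): C=2, w*C=2*2=4
  Job (p=3,w=2): C=5, w*C=2*5=10
  Job (p=10,w=4): C=15, w*C=4*15=60
  Job (p=9,w=3): C=24, w*C=3*24=72
  Job (p=10,w=3): C=34, w*C=3*34=102
Total weighted completion time = 248

248


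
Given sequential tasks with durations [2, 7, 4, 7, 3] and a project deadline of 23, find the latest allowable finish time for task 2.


LF(activity 2) = deadline - sum of successor durations
Successors: activities 3 through 5 with durations [4, 7, 3]
Sum of successor durations = 14
LF = 23 - 14 = 9

9


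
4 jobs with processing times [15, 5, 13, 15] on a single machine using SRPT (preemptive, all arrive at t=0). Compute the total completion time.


Since all jobs arrive at t=0, SRPT equals SPT ordering.
SPT order: [5, 13, 15, 15]
Completion times:
  Job 1: p=5, C=5
  Job 2: p=13, C=18
  Job 3: p=15, C=33
  Job 4: p=15, C=48
Total completion time = 5 + 18 + 33 + 48 = 104

104


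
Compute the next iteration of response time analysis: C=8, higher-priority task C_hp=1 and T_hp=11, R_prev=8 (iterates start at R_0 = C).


R_next = C + ceil(R_prev / T_hp) * C_hp
ceil(8 / 11) = ceil(0.7273) = 1
Interference = 1 * 1 = 1
R_next = 8 + 1 = 9

9


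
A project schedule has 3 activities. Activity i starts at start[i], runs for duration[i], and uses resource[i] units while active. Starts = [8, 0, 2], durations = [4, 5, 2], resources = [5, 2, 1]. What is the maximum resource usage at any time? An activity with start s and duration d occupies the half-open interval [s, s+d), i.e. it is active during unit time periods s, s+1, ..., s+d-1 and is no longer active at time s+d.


Each activity i is active on [start_i, start_i + duration_i).
Compute total resource usage per time slot:
  t=0: active resources = [2], total = 2
  t=1: active resources = [2], total = 2
  t=2: active resources = [2, 1], total = 3
  t=3: active resources = [2, 1], total = 3
  t=4: active resources = [2], total = 2
  t=5: active resources = [], total = 0
  t=6: active resources = [], total = 0
  t=7: active resources = [], total = 0
  t=8: active resources = [5], total = 5
  t=9: active resources = [5], total = 5
  t=10: active resources = [5], total = 5
  t=11: active resources = [5], total = 5
Peak resource demand = 5

5


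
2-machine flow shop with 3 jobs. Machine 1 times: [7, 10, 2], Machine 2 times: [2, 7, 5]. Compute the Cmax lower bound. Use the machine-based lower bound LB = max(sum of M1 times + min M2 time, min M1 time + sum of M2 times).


LB1 = sum(M1 times) + min(M2 times) = 19 + 2 = 21
LB2 = min(M1 times) + sum(M2 times) = 2 + 14 = 16
Lower bound = max(LB1, LB2) = max(21, 16) = 21

21


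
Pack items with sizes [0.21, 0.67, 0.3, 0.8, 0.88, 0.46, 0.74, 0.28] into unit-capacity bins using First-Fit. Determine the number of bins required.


Place items sequentially using First-Fit:
  Item 0.21 -> new Bin 1
  Item 0.67 -> Bin 1 (now 0.88)
  Item 0.3 -> new Bin 2
  Item 0.8 -> new Bin 3
  Item 0.88 -> new Bin 4
  Item 0.46 -> Bin 2 (now 0.76)
  Item 0.74 -> new Bin 5
  Item 0.28 -> new Bin 6
Total bins used = 6

6


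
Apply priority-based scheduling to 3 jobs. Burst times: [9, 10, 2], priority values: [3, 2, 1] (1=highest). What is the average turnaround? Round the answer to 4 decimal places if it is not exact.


Sort by priority (ascending = highest first):
Order: [(1, 2), (2, 10), (3, 9)]
Completion times:
  Priority 1, burst=2, C=2
  Priority 2, burst=10, C=12
  Priority 3, burst=9, C=21
Average turnaround = 35/3 = 11.6667

11.6667


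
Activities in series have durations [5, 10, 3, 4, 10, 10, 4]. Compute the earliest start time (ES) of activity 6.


Activity 6 starts after activities 1 through 5 complete.
Predecessor durations: [5, 10, 3, 4, 10]
ES = 5 + 10 + 3 + 4 + 10 = 32

32


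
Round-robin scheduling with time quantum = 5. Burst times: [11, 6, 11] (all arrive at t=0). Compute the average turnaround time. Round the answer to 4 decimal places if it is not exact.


Time quantum = 5
Execution trace:
  J1 runs 5 units, time = 5
  J2 runs 5 units, time = 10
  J3 runs 5 units, time = 15
  J1 runs 5 units, time = 20
  J2 runs 1 units, time = 21
  J3 runs 5 units, time = 26
  J1 runs 1 units, time = 27
  J3 runs 1 units, time = 28
Finish times: [27, 21, 28]
Average turnaround = 76/3 = 25.3333

25.3333


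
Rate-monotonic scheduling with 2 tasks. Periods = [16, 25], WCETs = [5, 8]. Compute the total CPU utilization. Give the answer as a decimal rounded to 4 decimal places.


Compute individual utilizations (exact fractions):
  Task 1: C/T = 5/16 (approx. 0.3125)
  Task 2: C/T = 8/25 (approx. 0.32)
Total utilization U = 5/16 + 8/25 = 253/400
Rounded to 4 decimal places: U = 0.6325
RM (Liu & Layland) bound for 2 tasks = 0.828427; compare with U = 253/400 (approx. 0.632500)
U <= bound, so schedulable by RM sufficient condition.

0.6325


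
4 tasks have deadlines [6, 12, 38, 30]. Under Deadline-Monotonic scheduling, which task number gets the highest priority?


Sort tasks by relative deadline (ascending):
  Task 1: deadline = 6
  Task 2: deadline = 12
  Task 4: deadline = 30
  Task 3: deadline = 38
Priority order (highest first): [1, 2, 4, 3]
Highest priority task = 1

1


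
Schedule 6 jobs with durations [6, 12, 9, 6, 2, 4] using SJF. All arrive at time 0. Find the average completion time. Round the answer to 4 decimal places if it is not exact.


SJF order (ascending): [2, 4, 6, 6, 9, 12]
Completion times:
  Job 1: burst=2, C=2
  Job 2: burst=4, C=6
  Job 3: burst=6, C=12
  Job 4: burst=6, C=18
  Job 5: burst=9, C=27
  Job 6: burst=12, C=39
Average completion = 104/6 = 17.3333

17.3333


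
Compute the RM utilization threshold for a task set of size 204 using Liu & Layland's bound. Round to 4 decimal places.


Compute 2^(1/204) = 1.0034035593
Subtract 1: 1.0034035593 - 1 = 0.0034035593
Multiply by n: 204 * 0.0034035593 = 0.6943260972
Round to 4 dp: 0.6943

0.6943


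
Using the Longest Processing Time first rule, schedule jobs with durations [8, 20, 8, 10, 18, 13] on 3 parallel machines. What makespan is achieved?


Sort jobs in decreasing order (LPT): [20, 18, 13, 10, 8, 8]
Assign each job to the least loaded machine:
  Machine 1: jobs [20, 8], load = 28
  Machine 2: jobs [18, 8], load = 26
  Machine 3: jobs [13, 10], load = 23
Makespan = max load = 28

28


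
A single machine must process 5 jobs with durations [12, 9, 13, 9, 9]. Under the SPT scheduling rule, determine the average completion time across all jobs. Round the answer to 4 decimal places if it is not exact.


Sort jobs by processing time (SPT order): [9, 9, 9, 12, 13]
Compute completion times sequentially:
  Job 1: processing = 9, completes at 9
  Job 2: processing = 9, completes at 18
  Job 3: processing = 9, completes at 27
  Job 4: processing = 12, completes at 39
  Job 5: processing = 13, completes at 52
Sum of completion times = 145
Average completion time = 145/5 = 29.0

29.0


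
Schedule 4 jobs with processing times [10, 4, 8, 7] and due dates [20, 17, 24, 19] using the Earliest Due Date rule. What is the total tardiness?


Sort by due date (EDD order): [(4, 17), (7, 19), (10, 20), (8, 24)]
Compute completion times and tardiness:
  Job 1: p=4, d=17, C=4, tardiness=max(0,4-17)=0
  Job 2: p=7, d=19, C=11, tardiness=max(0,11-19)=0
  Job 3: p=10, d=20, C=21, tardiness=max(0,21-20)=1
  Job 4: p=8, d=24, C=29, tardiness=max(0,29-24)=5
Total tardiness = 6

6


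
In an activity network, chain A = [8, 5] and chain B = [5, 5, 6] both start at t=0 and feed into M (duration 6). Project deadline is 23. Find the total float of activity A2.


Forward pass: ES(A2) = sum of predecessors on chain A = 8
EF = ES + duration = 8 + 5 = 13
Backward pass: LF(M) = deadline = 23; LS(M) = 23 - 6 = 17
LF(A2) = LS(M) - sum(successors on chain A) = 17 - 0 = 17
LS = LF - duration = 17 - 5 = 12
Total float = LS - ES = 12 - 8 = 4

4


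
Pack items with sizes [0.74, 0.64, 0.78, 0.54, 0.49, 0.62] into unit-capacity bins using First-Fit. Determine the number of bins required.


Place items sequentially using First-Fit:
  Item 0.74 -> new Bin 1
  Item 0.64 -> new Bin 2
  Item 0.78 -> new Bin 3
  Item 0.54 -> new Bin 4
  Item 0.49 -> new Bin 5
  Item 0.62 -> new Bin 6
Total bins used = 6

6


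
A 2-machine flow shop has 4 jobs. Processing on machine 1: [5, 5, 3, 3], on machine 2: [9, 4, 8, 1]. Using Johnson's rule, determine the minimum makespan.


Apply Johnson's rule:
  Group 1 (a <= b): [(3, 3, 8), (1, 5, 9)]
  Group 2 (a > b): [(2, 5, 4), (4, 3, 1)]
Optimal job order: [3, 1, 2, 4]
Schedule:
  Job 3: M1 done at 3, M2 done at 11
  Job 1: M1 done at 8, M2 done at 20
  Job 2: M1 done at 13, M2 done at 24
  Job 4: M1 done at 16, M2 done at 25
Makespan = 25

25


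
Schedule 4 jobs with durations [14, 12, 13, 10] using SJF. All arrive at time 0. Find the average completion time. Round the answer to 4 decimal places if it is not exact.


SJF order (ascending): [10, 12, 13, 14]
Completion times:
  Job 1: burst=10, C=10
  Job 2: burst=12, C=22
  Job 3: burst=13, C=35
  Job 4: burst=14, C=49
Average completion = 116/4 = 29.0

29.0


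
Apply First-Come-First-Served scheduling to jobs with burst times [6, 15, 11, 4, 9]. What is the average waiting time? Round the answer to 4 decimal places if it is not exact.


FCFS order (as given): [6, 15, 11, 4, 9]
Waiting times:
  Job 1: wait = 0
  Job 2: wait = 6
  Job 3: wait = 21
  Job 4: wait = 32
  Job 5: wait = 36
Sum of waiting times = 95
Average waiting time = 95/5 = 19.0

19.0


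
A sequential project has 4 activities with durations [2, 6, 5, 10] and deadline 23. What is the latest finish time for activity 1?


LF(activity 1) = deadline - sum of successor durations
Successors: activities 2 through 4 with durations [6, 5, 10]
Sum of successor durations = 21
LF = 23 - 21 = 2

2


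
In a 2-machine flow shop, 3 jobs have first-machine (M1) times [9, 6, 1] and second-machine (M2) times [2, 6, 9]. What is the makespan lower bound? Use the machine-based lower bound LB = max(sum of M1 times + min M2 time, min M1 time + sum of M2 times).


LB1 = sum(M1 times) + min(M2 times) = 16 + 2 = 18
LB2 = min(M1 times) + sum(M2 times) = 1 + 17 = 18
Lower bound = max(LB1, LB2) = max(18, 18) = 18

18


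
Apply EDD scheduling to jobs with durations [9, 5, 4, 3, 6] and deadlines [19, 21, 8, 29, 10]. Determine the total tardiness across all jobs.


Sort by due date (EDD order): [(4, 8), (6, 10), (9, 19), (5, 21), (3, 29)]
Compute completion times and tardiness:
  Job 1: p=4, d=8, C=4, tardiness=max(0,4-8)=0
  Job 2: p=6, d=10, C=10, tardiness=max(0,10-10)=0
  Job 3: p=9, d=19, C=19, tardiness=max(0,19-19)=0
  Job 4: p=5, d=21, C=24, tardiness=max(0,24-21)=3
  Job 5: p=3, d=29, C=27, tardiness=max(0,27-29)=0
Total tardiness = 3

3


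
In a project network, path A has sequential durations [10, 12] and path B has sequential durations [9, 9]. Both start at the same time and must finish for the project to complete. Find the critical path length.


Path A total = 10 + 12 = 22
Path B total = 9 + 9 = 18
Critical path = longest path = max(22, 18) = 22

22


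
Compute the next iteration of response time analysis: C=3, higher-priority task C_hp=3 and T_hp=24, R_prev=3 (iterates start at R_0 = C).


R_next = C + ceil(R_prev / T_hp) * C_hp
ceil(3 / 24) = ceil(0.125) = 1
Interference = 1 * 3 = 3
R_next = 3 + 3 = 6

6


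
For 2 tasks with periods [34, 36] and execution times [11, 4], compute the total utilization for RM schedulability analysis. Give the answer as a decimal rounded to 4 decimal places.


Compute individual utilizations (exact fractions):
  Task 1: C/T = 11/34 (approx. 0.3235)
  Task 2: C/T = 4/36 = 1/9 (approx. 0.1111)
Total utilization U = 11/34 + 1/9 = 133/306
Rounded to 4 decimal places: U = 0.4346
RM (Liu & Layland) bound for 2 tasks = 0.828427; compare with U = 133/306 (approx. 0.434641)
U <= bound, so schedulable by RM sufficient condition.

0.4346


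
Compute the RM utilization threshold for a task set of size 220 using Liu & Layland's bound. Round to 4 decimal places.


Compute 2^(1/220) = 1.0031556376
Subtract 1: 1.0031556376 - 1 = 0.0031556376
Multiply by n: 220 * 0.0031556376 = 0.6942402720
Round to 4 dp: 0.6942

0.6942


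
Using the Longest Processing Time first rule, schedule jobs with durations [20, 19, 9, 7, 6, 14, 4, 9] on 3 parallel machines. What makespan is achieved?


Sort jobs in decreasing order (LPT): [20, 19, 14, 9, 9, 7, 6, 4]
Assign each job to the least loaded machine:
  Machine 1: jobs [20, 7, 4], load = 31
  Machine 2: jobs [19, 9], load = 28
  Machine 3: jobs [14, 9, 6], load = 29
Makespan = max load = 31

31


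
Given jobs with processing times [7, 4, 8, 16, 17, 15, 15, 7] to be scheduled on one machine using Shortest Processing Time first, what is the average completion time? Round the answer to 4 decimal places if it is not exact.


Sort jobs by processing time (SPT order): [4, 7, 7, 8, 15, 15, 16, 17]
Compute completion times sequentially:
  Job 1: processing = 4, completes at 4
  Job 2: processing = 7, completes at 11
  Job 3: processing = 7, completes at 18
  Job 4: processing = 8, completes at 26
  Job 5: processing = 15, completes at 41
  Job 6: processing = 15, completes at 56
  Job 7: processing = 16, completes at 72
  Job 8: processing = 17, completes at 89
Sum of completion times = 317
Average completion time = 317/8 = 39.625

39.625


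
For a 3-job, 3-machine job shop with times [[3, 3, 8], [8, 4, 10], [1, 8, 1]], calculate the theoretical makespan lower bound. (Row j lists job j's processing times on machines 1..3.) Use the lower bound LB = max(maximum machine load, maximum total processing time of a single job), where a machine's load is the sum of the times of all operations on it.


Machine loads:
  Machine 1: 3 + 8 + 1 = 12
  Machine 2: 3 + 4 + 8 = 15
  Machine 3: 8 + 10 + 1 = 19
Max machine load = 19
Job totals:
  Job 1: 14
  Job 2: 22
  Job 3: 10
Max job total = 22
Lower bound = max(19, 22) = 22

22


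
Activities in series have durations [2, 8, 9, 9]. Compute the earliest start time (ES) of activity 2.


Activity 2 starts after activities 1 through 1 complete.
Predecessor durations: [2]
ES = 2 = 2

2


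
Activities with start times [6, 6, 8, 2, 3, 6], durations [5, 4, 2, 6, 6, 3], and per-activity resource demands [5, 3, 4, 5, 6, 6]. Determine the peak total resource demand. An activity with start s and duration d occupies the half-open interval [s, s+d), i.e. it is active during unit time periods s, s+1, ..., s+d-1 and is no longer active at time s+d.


Each activity i is active on [start_i, start_i + duration_i).
Compute total resource usage per time slot:
  t=0: active resources = [], total = 0
  t=1: active resources = [], total = 0
  t=2: active resources = [5], total = 5
  t=3: active resources = [5, 6], total = 11
  t=4: active resources = [5, 6], total = 11
  t=5: active resources = [5, 6], total = 11
  t=6: active resources = [5, 3, 5, 6, 6], total = 25
  t=7: active resources = [5, 3, 5, 6, 6], total = 25
  t=8: active resources = [5, 3, 4, 6, 6], total = 24
  t=9: active resources = [5, 3, 4], total = 12
  t=10: active resources = [5], total = 5
Peak resource demand = 25

25


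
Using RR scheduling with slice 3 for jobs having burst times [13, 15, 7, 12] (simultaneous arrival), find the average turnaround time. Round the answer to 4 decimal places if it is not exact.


Time quantum = 3
Execution trace:
  J1 runs 3 units, time = 3
  J2 runs 3 units, time = 6
  J3 runs 3 units, time = 9
  J4 runs 3 units, time = 12
  J1 runs 3 units, time = 15
  J2 runs 3 units, time = 18
  J3 runs 3 units, time = 21
  J4 runs 3 units, time = 24
  J1 runs 3 units, time = 27
  J2 runs 3 units, time = 30
  J3 runs 1 units, time = 31
  J4 runs 3 units, time = 34
  J1 runs 3 units, time = 37
  J2 runs 3 units, time = 40
  J4 runs 3 units, time = 43
  J1 runs 1 units, time = 44
  J2 runs 3 units, time = 47
Finish times: [44, 47, 31, 43]
Average turnaround = 165/4 = 41.25

41.25


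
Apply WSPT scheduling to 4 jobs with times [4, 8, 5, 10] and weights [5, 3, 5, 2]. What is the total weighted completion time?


Compute p/w ratios and sort ascending (WSPT): [(4, 5), (5, 5), (8, 3), (10, 2)]
Compute weighted completion times:
  Job (p=4,w=5): C=4, w*C=5*4=20
  Job (p=5,w=5): C=9, w*C=5*9=45
  Job (p=8,w=3): C=17, w*C=3*17=51
  Job (p=10,w=2): C=27, w*C=2*27=54
Total weighted completion time = 170

170


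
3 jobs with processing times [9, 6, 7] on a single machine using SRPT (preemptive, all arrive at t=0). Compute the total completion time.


Since all jobs arrive at t=0, SRPT equals SPT ordering.
SPT order: [6, 7, 9]
Completion times:
  Job 1: p=6, C=6
  Job 2: p=7, C=13
  Job 3: p=9, C=22
Total completion time = 6 + 13 + 22 = 41

41


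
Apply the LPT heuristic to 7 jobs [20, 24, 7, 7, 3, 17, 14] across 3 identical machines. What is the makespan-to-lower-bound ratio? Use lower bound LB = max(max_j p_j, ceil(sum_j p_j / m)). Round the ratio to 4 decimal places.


LPT order: [24, 20, 17, 14, 7, 7, 3]
Machine loads after assignment: [31, 30, 31]
LPT makespan = 31
Lower bound = max(max_job, ceil(total/3)) = max(24, 31) = 31
Ratio = 31 / 31 = 1.0

1.0


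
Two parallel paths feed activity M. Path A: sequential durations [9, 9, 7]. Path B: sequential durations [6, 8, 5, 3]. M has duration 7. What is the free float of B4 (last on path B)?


ES(B4) = sum of predecessors on chain B = 19
EF(B4) = ES + duration = 19 + 3 = 22
Successor of B4 is M. ES(M) = max(sum(A), sum(B)) = max(25, 22) = 25
Free float = ES(successor) - EF(current) = 25 - 22 = 3

3


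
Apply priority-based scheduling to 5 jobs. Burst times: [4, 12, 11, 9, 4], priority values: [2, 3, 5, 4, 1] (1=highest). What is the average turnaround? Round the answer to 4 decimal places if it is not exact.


Sort by priority (ascending = highest first):
Order: [(1, 4), (2, 4), (3, 12), (4, 9), (5, 11)]
Completion times:
  Priority 1, burst=4, C=4
  Priority 2, burst=4, C=8
  Priority 3, burst=12, C=20
  Priority 4, burst=9, C=29
  Priority 5, burst=11, C=40
Average turnaround = 101/5 = 20.2

20.2


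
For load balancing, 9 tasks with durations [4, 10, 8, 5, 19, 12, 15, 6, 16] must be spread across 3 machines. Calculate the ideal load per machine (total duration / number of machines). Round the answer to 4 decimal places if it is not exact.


Total processing time = 4 + 10 + 8 + 5 + 19 + 12 + 15 + 6 + 16 = 95
Number of machines = 3
Ideal balanced load = 95 / 3 = 31.6667

31.6667


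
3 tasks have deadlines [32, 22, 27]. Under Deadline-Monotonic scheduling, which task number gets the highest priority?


Sort tasks by relative deadline (ascending):
  Task 2: deadline = 22
  Task 3: deadline = 27
  Task 1: deadline = 32
Priority order (highest first): [2, 3, 1]
Highest priority task = 2

2


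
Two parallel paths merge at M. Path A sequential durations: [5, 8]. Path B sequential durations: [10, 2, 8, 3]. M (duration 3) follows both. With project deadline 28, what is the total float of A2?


Forward pass: ES(A2) = sum of predecessors on chain A = 5
EF = ES + duration = 5 + 8 = 13
Backward pass: LF(M) = deadline = 28; LS(M) = 28 - 3 = 25
LF(A2) = LS(M) - sum(successors on chain A) = 25 - 0 = 25
LS = LF - duration = 25 - 8 = 17
Total float = LS - ES = 17 - 5 = 12

12


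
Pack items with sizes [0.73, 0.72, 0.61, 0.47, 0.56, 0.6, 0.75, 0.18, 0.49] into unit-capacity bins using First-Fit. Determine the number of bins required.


Place items sequentially using First-Fit:
  Item 0.73 -> new Bin 1
  Item 0.72 -> new Bin 2
  Item 0.61 -> new Bin 3
  Item 0.47 -> new Bin 4
  Item 0.56 -> new Bin 5
  Item 0.6 -> new Bin 6
  Item 0.75 -> new Bin 7
  Item 0.18 -> Bin 1 (now 0.91)
  Item 0.49 -> Bin 4 (now 0.96)
Total bins used = 7

7


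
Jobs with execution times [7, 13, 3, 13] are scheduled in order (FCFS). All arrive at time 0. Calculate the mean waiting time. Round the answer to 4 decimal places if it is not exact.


FCFS order (as given): [7, 13, 3, 13]
Waiting times:
  Job 1: wait = 0
  Job 2: wait = 7
  Job 3: wait = 20
  Job 4: wait = 23
Sum of waiting times = 50
Average waiting time = 50/4 = 12.5

12.5


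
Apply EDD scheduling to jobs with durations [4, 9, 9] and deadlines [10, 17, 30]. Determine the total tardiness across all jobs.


Sort by due date (EDD order): [(4, 10), (9, 17), (9, 30)]
Compute completion times and tardiness:
  Job 1: p=4, d=10, C=4, tardiness=max(0,4-10)=0
  Job 2: p=9, d=17, C=13, tardiness=max(0,13-17)=0
  Job 3: p=9, d=30, C=22, tardiness=max(0,22-30)=0
Total tardiness = 0

0


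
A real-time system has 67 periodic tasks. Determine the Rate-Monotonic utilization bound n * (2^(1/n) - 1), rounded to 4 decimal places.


Compute 2^(1/67) = 1.0103991798
Subtract 1: 1.0103991798 - 1 = 0.0103991798
Multiply by n: 67 * 0.0103991798 = 0.6967450466
Round to 4 dp: 0.6967

0.6967


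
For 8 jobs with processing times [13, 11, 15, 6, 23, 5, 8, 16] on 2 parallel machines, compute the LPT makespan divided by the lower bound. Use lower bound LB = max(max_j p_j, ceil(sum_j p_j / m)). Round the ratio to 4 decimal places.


LPT order: [23, 16, 15, 13, 11, 8, 6, 5]
Machine loads after assignment: [49, 48]
LPT makespan = 49
Lower bound = max(max_job, ceil(total/2)) = max(23, 49) = 49
Ratio = 49 / 49 = 1.0

1.0


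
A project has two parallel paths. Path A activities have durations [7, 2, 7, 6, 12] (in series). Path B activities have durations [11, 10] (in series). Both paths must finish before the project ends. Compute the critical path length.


Path A total = 7 + 2 + 7 + 6 + 12 = 34
Path B total = 11 + 10 = 21
Critical path = longest path = max(34, 21) = 34

34


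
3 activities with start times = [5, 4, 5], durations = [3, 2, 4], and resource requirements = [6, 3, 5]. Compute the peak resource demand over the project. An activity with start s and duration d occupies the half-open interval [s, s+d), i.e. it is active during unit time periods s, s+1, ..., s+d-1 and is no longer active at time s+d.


Each activity i is active on [start_i, start_i + duration_i).
Compute total resource usage per time slot:
  t=0: active resources = [], total = 0
  t=1: active resources = [], total = 0
  t=2: active resources = [], total = 0
  t=3: active resources = [], total = 0
  t=4: active resources = [3], total = 3
  t=5: active resources = [6, 3, 5], total = 14
  t=6: active resources = [6, 5], total = 11
  t=7: active resources = [6, 5], total = 11
  t=8: active resources = [5], total = 5
Peak resource demand = 14

14


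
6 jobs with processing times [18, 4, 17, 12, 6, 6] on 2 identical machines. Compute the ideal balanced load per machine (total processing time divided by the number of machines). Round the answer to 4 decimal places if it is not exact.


Total processing time = 18 + 4 + 17 + 12 + 6 + 6 = 63
Number of machines = 2
Ideal balanced load = 63 / 2 = 31.5

31.5


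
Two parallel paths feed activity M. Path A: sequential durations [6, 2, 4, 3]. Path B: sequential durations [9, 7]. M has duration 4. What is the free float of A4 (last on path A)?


ES(A4) = sum of predecessors on chain A = 12
EF(A4) = ES + duration = 12 + 3 = 15
Successor of A4 is M. ES(M) = max(sum(A), sum(B)) = max(15, 16) = 16
Free float = ES(successor) - EF(current) = 16 - 15 = 1

1


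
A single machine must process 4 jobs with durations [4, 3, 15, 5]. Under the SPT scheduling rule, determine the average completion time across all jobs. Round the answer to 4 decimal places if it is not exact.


Sort jobs by processing time (SPT order): [3, 4, 5, 15]
Compute completion times sequentially:
  Job 1: processing = 3, completes at 3
  Job 2: processing = 4, completes at 7
  Job 3: processing = 5, completes at 12
  Job 4: processing = 15, completes at 27
Sum of completion times = 49
Average completion time = 49/4 = 12.25

12.25


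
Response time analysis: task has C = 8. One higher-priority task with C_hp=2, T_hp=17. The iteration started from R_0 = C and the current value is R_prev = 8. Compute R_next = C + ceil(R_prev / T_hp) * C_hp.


R_next = C + ceil(R_prev / T_hp) * C_hp
ceil(8 / 17) = ceil(0.4706) = 1
Interference = 1 * 2 = 2
R_next = 8 + 2 = 10

10


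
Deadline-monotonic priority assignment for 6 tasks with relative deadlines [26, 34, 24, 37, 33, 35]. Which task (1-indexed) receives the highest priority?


Sort tasks by relative deadline (ascending):
  Task 3: deadline = 24
  Task 1: deadline = 26
  Task 5: deadline = 33
  Task 2: deadline = 34
  Task 6: deadline = 35
  Task 4: deadline = 37
Priority order (highest first): [3, 1, 5, 2, 6, 4]
Highest priority task = 3

3


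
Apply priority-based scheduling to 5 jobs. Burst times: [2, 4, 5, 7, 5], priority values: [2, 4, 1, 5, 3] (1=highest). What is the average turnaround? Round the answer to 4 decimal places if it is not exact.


Sort by priority (ascending = highest first):
Order: [(1, 5), (2, 2), (3, 5), (4, 4), (5, 7)]
Completion times:
  Priority 1, burst=5, C=5
  Priority 2, burst=2, C=7
  Priority 3, burst=5, C=12
  Priority 4, burst=4, C=16
  Priority 5, burst=7, C=23
Average turnaround = 63/5 = 12.6

12.6


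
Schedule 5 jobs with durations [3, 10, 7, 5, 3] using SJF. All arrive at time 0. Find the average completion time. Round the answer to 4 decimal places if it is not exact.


SJF order (ascending): [3, 3, 5, 7, 10]
Completion times:
  Job 1: burst=3, C=3
  Job 2: burst=3, C=6
  Job 3: burst=5, C=11
  Job 4: burst=7, C=18
  Job 5: burst=10, C=28
Average completion = 66/5 = 13.2

13.2


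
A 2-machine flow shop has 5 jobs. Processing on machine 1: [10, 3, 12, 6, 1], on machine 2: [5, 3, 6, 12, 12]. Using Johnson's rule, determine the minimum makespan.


Apply Johnson's rule:
  Group 1 (a <= b): [(5, 1, 12), (2, 3, 3), (4, 6, 12)]
  Group 2 (a > b): [(3, 12, 6), (1, 10, 5)]
Optimal job order: [5, 2, 4, 3, 1]
Schedule:
  Job 5: M1 done at 1, M2 done at 13
  Job 2: M1 done at 4, M2 done at 16
  Job 4: M1 done at 10, M2 done at 28
  Job 3: M1 done at 22, M2 done at 34
  Job 1: M1 done at 32, M2 done at 39
Makespan = 39

39


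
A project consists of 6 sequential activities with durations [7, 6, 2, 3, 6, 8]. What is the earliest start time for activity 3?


Activity 3 starts after activities 1 through 2 complete.
Predecessor durations: [7, 6]
ES = 7 + 6 = 13

13


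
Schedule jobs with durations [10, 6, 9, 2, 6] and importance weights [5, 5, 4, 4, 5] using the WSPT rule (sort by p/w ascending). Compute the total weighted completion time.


Compute p/w ratios and sort ascending (WSPT): [(2, 4), (6, 5), (6, 5), (10, 5), (9, 4)]
Compute weighted completion times:
  Job (p=2,w=4): C=2, w*C=4*2=8
  Job (p=6,w=5): C=8, w*C=5*8=40
  Job (p=6,w=5): C=14, w*C=5*14=70
  Job (p=10,w=5): C=24, w*C=5*24=120
  Job (p=9,w=4): C=33, w*C=4*33=132
Total weighted completion time = 370

370


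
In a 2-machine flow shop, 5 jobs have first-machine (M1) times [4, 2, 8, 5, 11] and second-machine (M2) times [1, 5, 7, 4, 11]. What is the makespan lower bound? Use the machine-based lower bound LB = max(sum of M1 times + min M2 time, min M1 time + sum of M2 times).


LB1 = sum(M1 times) + min(M2 times) = 30 + 1 = 31
LB2 = min(M1 times) + sum(M2 times) = 2 + 28 = 30
Lower bound = max(LB1, LB2) = max(31, 30) = 31

31


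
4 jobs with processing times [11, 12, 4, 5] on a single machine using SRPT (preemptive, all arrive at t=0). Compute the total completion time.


Since all jobs arrive at t=0, SRPT equals SPT ordering.
SPT order: [4, 5, 11, 12]
Completion times:
  Job 1: p=4, C=4
  Job 2: p=5, C=9
  Job 3: p=11, C=20
  Job 4: p=12, C=32
Total completion time = 4 + 9 + 20 + 32 = 65

65


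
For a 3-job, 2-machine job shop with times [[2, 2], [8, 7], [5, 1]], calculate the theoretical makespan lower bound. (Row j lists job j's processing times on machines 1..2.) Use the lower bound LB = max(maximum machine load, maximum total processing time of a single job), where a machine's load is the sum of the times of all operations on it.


Machine loads:
  Machine 1: 2 + 8 + 5 = 15
  Machine 2: 2 + 7 + 1 = 10
Max machine load = 15
Job totals:
  Job 1: 4
  Job 2: 15
  Job 3: 6
Max job total = 15
Lower bound = max(15, 15) = 15

15


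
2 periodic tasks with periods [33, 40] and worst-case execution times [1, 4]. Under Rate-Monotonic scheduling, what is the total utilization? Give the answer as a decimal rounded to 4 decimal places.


Compute individual utilizations (exact fractions):
  Task 1: C/T = 1/33 (approx. 0.0303)
  Task 2: C/T = 4/40 = 1/10 (approx. 0.1)
Total utilization U = 1/33 + 1/10 = 43/330
Rounded to 4 decimal places: U = 0.1303
RM (Liu & Layland) bound for 2 tasks = 0.828427; compare with U = 43/330 (approx. 0.130303)
U <= bound, so schedulable by RM sufficient condition.

0.1303


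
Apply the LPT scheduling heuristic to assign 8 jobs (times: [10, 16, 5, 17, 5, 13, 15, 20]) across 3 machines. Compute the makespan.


Sort jobs in decreasing order (LPT): [20, 17, 16, 15, 13, 10, 5, 5]
Assign each job to the least loaded machine:
  Machine 1: jobs [20, 10, 5], load = 35
  Machine 2: jobs [17, 13, 5], load = 35
  Machine 3: jobs [16, 15], load = 31
Makespan = max load = 35

35


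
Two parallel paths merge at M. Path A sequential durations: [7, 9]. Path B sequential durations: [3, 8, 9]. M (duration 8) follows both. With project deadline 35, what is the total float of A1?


Forward pass: ES(A1) = sum of predecessors on chain A = 0
EF = ES + duration = 0 + 7 = 7
Backward pass: LF(M) = deadline = 35; LS(M) = 35 - 8 = 27
LF(A1) = LS(M) - sum(successors on chain A) = 27 - 9 = 18
LS = LF - duration = 18 - 7 = 11
Total float = LS - ES = 11 - 0 = 11

11


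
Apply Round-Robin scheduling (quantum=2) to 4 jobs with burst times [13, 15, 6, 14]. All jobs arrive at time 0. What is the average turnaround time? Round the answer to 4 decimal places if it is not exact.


Time quantum = 2
Execution trace:
  J1 runs 2 units, time = 2
  J2 runs 2 units, time = 4
  J3 runs 2 units, time = 6
  J4 runs 2 units, time = 8
  J1 runs 2 units, time = 10
  J2 runs 2 units, time = 12
  J3 runs 2 units, time = 14
  J4 runs 2 units, time = 16
  J1 runs 2 units, time = 18
  J2 runs 2 units, time = 20
  J3 runs 2 units, time = 22
  J4 runs 2 units, time = 24
  J1 runs 2 units, time = 26
  J2 runs 2 units, time = 28
  J4 runs 2 units, time = 30
  J1 runs 2 units, time = 32
  J2 runs 2 units, time = 34
  J4 runs 2 units, time = 36
  J1 runs 2 units, time = 38
  J2 runs 2 units, time = 40
  J4 runs 2 units, time = 42
  J1 runs 1 units, time = 43
  J2 runs 2 units, time = 45
  J4 runs 2 units, time = 47
  J2 runs 1 units, time = 48
Finish times: [43, 48, 22, 47]
Average turnaround = 160/4 = 40.0

40.0


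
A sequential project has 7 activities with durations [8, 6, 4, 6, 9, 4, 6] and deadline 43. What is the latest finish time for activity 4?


LF(activity 4) = deadline - sum of successor durations
Successors: activities 5 through 7 with durations [9, 4, 6]
Sum of successor durations = 19
LF = 43 - 19 = 24

24


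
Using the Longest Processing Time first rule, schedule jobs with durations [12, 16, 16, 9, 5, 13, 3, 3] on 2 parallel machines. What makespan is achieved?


Sort jobs in decreasing order (LPT): [16, 16, 13, 12, 9, 5, 3, 3]
Assign each job to the least loaded machine:
  Machine 1: jobs [16, 13, 5, 3, 3], load = 40
  Machine 2: jobs [16, 12, 9], load = 37
Makespan = max load = 40

40


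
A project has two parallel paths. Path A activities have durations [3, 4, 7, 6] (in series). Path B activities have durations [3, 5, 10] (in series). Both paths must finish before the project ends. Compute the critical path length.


Path A total = 3 + 4 + 7 + 6 = 20
Path B total = 3 + 5 + 10 = 18
Critical path = longest path = max(20, 18) = 20

20


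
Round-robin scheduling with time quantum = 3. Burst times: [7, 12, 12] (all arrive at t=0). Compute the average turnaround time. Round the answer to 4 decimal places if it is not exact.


Time quantum = 3
Execution trace:
  J1 runs 3 units, time = 3
  J2 runs 3 units, time = 6
  J3 runs 3 units, time = 9
  J1 runs 3 units, time = 12
  J2 runs 3 units, time = 15
  J3 runs 3 units, time = 18
  J1 runs 1 units, time = 19
  J2 runs 3 units, time = 22
  J3 runs 3 units, time = 25
  J2 runs 3 units, time = 28
  J3 runs 3 units, time = 31
Finish times: [19, 28, 31]
Average turnaround = 78/3 = 26.0

26.0


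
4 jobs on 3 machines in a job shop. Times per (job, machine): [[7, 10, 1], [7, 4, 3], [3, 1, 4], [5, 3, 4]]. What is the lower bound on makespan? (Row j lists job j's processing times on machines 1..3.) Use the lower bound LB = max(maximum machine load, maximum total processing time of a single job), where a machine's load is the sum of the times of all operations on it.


Machine loads:
  Machine 1: 7 + 7 + 3 + 5 = 22
  Machine 2: 10 + 4 + 1 + 3 = 18
  Machine 3: 1 + 3 + 4 + 4 = 12
Max machine load = 22
Job totals:
  Job 1: 18
  Job 2: 14
  Job 3: 8
  Job 4: 12
Max job total = 18
Lower bound = max(22, 18) = 22

22


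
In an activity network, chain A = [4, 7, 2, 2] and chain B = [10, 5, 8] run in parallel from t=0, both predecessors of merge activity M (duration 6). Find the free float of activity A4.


ES(A4) = sum of predecessors on chain A = 13
EF(A4) = ES + duration = 13 + 2 = 15
Successor of A4 is M. ES(M) = max(sum(A), sum(B)) = max(15, 23) = 23
Free float = ES(successor) - EF(current) = 23 - 15 = 8

8


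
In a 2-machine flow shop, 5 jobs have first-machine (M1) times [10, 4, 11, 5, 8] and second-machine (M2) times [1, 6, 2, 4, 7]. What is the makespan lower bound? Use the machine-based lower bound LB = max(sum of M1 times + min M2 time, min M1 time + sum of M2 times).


LB1 = sum(M1 times) + min(M2 times) = 38 + 1 = 39
LB2 = min(M1 times) + sum(M2 times) = 4 + 20 = 24
Lower bound = max(LB1, LB2) = max(39, 24) = 39

39


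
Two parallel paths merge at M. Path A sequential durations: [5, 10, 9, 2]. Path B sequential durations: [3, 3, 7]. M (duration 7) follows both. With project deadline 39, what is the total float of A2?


Forward pass: ES(A2) = sum of predecessors on chain A = 5
EF = ES + duration = 5 + 10 = 15
Backward pass: LF(M) = deadline = 39; LS(M) = 39 - 7 = 32
LF(A2) = LS(M) - sum(successors on chain A) = 32 - 11 = 21
LS = LF - duration = 21 - 10 = 11
Total float = LS - ES = 11 - 5 = 6

6


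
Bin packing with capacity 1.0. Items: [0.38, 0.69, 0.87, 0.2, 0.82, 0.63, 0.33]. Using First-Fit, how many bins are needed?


Place items sequentially using First-Fit:
  Item 0.38 -> new Bin 1
  Item 0.69 -> new Bin 2
  Item 0.87 -> new Bin 3
  Item 0.2 -> Bin 1 (now 0.58)
  Item 0.82 -> new Bin 4
  Item 0.63 -> new Bin 5
  Item 0.33 -> Bin 1 (now 0.91)
Total bins used = 5

5


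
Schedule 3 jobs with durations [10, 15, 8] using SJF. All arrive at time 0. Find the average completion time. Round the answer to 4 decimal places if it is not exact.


SJF order (ascending): [8, 10, 15]
Completion times:
  Job 1: burst=8, C=8
  Job 2: burst=10, C=18
  Job 3: burst=15, C=33
Average completion = 59/3 = 19.6667

19.6667


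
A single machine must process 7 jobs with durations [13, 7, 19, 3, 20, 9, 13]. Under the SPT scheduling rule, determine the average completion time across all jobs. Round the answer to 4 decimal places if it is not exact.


Sort jobs by processing time (SPT order): [3, 7, 9, 13, 13, 19, 20]
Compute completion times sequentially:
  Job 1: processing = 3, completes at 3
  Job 2: processing = 7, completes at 10
  Job 3: processing = 9, completes at 19
  Job 4: processing = 13, completes at 32
  Job 5: processing = 13, completes at 45
  Job 6: processing = 19, completes at 64
  Job 7: processing = 20, completes at 84
Sum of completion times = 257
Average completion time = 257/7 = 36.7143

36.7143


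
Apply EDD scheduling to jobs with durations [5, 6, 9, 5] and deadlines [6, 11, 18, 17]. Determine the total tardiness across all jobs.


Sort by due date (EDD order): [(5, 6), (6, 11), (5, 17), (9, 18)]
Compute completion times and tardiness:
  Job 1: p=5, d=6, C=5, tardiness=max(0,5-6)=0
  Job 2: p=6, d=11, C=11, tardiness=max(0,11-11)=0
  Job 3: p=5, d=17, C=16, tardiness=max(0,16-17)=0
  Job 4: p=9, d=18, C=25, tardiness=max(0,25-18)=7
Total tardiness = 7

7


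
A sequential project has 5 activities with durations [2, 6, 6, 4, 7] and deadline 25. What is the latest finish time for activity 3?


LF(activity 3) = deadline - sum of successor durations
Successors: activities 4 through 5 with durations [4, 7]
Sum of successor durations = 11
LF = 25 - 11 = 14

14


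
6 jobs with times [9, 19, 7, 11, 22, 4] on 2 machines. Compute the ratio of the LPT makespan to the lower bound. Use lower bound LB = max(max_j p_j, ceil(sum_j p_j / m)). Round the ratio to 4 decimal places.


LPT order: [22, 19, 11, 9, 7, 4]
Machine loads after assignment: [35, 37]
LPT makespan = 37
Lower bound = max(max_job, ceil(total/2)) = max(22, 36) = 36
Ratio = 37 / 36 = 1.0278

1.0278
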